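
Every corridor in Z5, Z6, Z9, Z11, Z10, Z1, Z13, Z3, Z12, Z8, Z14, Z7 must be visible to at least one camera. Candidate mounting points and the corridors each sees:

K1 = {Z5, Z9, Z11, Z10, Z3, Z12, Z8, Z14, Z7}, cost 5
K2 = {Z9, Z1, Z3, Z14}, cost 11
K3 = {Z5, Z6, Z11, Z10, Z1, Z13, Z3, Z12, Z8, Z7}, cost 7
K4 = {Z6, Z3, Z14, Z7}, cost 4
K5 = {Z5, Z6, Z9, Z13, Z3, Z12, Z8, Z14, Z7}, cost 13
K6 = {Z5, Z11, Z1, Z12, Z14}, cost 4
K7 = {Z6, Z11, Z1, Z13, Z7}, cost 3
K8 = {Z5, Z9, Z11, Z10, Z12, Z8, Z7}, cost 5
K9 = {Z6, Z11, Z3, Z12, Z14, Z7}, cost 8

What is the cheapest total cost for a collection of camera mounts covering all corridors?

K1, K7 cover every corridor at cost 5 + 3 = 8.
Any cover uses at least 2 camera mounts; among all covering selections none totals below 8.

8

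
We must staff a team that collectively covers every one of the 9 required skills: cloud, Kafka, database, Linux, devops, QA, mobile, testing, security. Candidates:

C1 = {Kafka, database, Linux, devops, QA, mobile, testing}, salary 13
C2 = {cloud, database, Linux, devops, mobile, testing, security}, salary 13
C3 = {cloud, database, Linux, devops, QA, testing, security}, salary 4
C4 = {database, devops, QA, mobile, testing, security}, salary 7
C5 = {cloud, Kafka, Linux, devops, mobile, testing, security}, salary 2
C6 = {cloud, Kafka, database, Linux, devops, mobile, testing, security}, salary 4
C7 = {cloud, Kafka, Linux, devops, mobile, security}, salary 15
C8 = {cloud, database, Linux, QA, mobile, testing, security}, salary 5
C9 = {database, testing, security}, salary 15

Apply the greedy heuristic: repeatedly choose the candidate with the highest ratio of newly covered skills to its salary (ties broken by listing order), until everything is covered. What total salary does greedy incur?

6

Pick 1: C5 adds 7 new (cloud, Kafka, Linux, devops, mobile, testing, security) at salary 2 (ratio 7/2).
Pick 2: C3 adds 2 new (database, QA) at salary 4 (ratio 2/4).
Greedy total salary: 2 + 4 = 6.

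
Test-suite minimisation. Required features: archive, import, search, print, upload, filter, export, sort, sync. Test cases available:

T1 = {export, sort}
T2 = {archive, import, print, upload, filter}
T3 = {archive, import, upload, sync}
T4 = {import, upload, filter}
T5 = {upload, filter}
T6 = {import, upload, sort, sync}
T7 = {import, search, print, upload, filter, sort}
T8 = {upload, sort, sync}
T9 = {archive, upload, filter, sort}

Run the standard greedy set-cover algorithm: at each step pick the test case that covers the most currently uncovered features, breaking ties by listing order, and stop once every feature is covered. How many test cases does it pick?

Pick 1: T7 covers 6 new features (import, search, print, upload, filter, sort).
Pick 2: T3 covers 2 new features (archive, sync).
Pick 3: T1 covers 1 new features (export).
Greedy uses 3 test cases.

3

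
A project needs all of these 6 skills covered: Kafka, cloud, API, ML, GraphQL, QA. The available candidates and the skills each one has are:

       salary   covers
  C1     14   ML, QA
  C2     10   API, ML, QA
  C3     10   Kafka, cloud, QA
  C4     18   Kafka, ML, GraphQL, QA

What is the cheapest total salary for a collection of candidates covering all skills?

C2, C3, C4 cover every skill at salary 10 + 10 + 18 = 38.
Any cover uses at least 3 candidates; among all covering selections none totals below 38.

38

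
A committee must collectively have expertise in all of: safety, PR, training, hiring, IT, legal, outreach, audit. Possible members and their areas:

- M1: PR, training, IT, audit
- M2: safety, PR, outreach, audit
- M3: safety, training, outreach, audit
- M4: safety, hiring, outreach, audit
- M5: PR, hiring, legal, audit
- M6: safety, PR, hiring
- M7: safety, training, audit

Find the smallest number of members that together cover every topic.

3

M1, M2, M5 together cover {safety, PR, training, hiring, IT, legal, outreach, audit} — every topic.
No 2 of the 7 members cover everything (all 21 pairs fall short), so 3 is minimum.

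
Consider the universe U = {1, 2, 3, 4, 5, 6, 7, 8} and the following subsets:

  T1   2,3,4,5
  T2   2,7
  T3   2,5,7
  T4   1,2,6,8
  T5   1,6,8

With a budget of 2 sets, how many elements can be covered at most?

Choosing T1, T4 covers {1, 2, 3, 4, 5, 6, 8} — 7 elements.
No choice of 2 sets does better; here 7 is left uncovered.

7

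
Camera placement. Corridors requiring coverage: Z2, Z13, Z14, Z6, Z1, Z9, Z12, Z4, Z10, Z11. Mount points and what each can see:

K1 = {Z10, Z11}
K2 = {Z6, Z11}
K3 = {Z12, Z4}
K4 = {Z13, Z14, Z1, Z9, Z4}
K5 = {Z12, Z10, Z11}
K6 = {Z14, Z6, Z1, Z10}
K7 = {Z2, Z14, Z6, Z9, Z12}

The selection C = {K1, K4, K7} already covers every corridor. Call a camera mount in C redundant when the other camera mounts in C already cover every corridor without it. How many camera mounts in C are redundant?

Drop K1: Z10, Z11 uncovered — not redundant.
Drop K4: Z13, Z1, Z4 uncovered — not redundant.
Drop K7: Z2, Z6, Z12 uncovered — not redundant.
None of the camera mounts in C is redundant.

0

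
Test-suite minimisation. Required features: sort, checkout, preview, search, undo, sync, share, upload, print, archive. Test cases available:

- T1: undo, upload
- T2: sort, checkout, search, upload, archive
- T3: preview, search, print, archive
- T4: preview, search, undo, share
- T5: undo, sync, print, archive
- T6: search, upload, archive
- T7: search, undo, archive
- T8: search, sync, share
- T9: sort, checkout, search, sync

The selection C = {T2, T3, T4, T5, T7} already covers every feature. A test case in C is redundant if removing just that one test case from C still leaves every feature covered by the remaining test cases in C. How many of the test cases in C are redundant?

2

Drop T2: sort, checkout, upload uncovered — not redundant.
Drop T3: the rest still cover every feature — redundant.
Drop T4: share uncovered — not redundant.
Drop T5: sync uncovered — not redundant.
Drop T7: the rest still cover every feature — redundant.
2 redundant: T3, T7.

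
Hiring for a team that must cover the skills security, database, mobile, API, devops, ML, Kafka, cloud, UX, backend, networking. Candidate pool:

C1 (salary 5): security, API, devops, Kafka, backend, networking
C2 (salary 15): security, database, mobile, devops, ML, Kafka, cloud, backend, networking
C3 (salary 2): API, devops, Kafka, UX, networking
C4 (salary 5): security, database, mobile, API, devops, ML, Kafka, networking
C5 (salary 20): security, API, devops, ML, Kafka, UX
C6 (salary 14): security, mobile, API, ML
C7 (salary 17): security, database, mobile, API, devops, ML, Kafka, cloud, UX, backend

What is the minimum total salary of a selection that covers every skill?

17

C2, C3 cover every skill at salary 15 + 2 = 17.
Any cover uses at least 2 candidates; among all covering selections none totals below 17.
Greedy by coverage-per-salary would pick C3, C4, C1, C2 for 27 — worse than the optimum 17.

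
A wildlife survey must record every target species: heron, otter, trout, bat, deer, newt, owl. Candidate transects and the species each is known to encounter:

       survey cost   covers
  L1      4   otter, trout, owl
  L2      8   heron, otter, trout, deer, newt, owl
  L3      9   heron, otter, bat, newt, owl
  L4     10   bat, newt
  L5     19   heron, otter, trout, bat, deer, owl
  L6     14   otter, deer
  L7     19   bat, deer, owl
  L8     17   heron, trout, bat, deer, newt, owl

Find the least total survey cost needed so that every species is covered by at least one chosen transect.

17

L2, L3 cover every species at survey cost 8 + 9 = 17.
Any cover uses at least 2 transects; among all covering selections none totals below 17.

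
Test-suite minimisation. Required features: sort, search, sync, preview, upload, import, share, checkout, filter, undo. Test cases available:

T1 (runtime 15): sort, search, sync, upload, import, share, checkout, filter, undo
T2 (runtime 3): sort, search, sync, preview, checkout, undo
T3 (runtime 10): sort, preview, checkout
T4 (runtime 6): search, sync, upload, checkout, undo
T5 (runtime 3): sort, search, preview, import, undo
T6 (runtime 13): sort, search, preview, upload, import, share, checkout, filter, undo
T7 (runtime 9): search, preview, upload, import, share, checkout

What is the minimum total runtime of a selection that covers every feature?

16

T2, T6 cover every feature at runtime 3 + 13 = 16.
Any cover uses at least 2 test cases; among all covering selections none totals below 16.
Greedy by coverage-per-runtime would pick T2, T5, T6 for 19 — worse than the optimum 16.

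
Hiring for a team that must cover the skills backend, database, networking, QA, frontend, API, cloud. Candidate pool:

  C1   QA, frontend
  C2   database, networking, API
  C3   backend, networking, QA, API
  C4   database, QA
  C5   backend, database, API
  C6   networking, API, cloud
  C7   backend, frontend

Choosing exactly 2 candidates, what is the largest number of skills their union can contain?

Choosing C1, C2 covers {database, networking, QA, frontend, API} — 5 skills.
No choice of 2 candidates does better; here backend, cloud are left uncovered.

5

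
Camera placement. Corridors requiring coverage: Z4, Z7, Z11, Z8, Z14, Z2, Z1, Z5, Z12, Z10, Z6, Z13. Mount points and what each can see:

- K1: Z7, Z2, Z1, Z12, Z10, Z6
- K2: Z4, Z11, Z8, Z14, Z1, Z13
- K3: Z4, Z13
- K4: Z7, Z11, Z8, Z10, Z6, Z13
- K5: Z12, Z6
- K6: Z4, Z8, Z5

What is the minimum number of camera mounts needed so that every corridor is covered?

K1, K2, K6 together cover {Z4, Z7, Z11, Z8, Z14, Z2, Z1, Z5, Z12, Z10, Z6, Z13} — every corridor.
No 2 of the 6 camera mounts cover everything (all 15 pairs fall short), so 3 is minimum.

3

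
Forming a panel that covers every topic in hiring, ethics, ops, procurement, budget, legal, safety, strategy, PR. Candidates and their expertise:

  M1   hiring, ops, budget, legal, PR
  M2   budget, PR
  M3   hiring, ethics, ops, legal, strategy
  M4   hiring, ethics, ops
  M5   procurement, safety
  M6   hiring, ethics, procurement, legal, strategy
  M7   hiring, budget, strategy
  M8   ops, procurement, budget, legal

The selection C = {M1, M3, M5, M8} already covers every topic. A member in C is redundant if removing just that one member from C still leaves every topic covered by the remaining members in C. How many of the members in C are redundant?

Drop M1: PR uncovered — not redundant.
Drop M3: ethics, strategy uncovered — not redundant.
Drop M5: safety uncovered — not redundant.
Drop M8: the rest still cover every topic — redundant.
1 redundant: M8.

1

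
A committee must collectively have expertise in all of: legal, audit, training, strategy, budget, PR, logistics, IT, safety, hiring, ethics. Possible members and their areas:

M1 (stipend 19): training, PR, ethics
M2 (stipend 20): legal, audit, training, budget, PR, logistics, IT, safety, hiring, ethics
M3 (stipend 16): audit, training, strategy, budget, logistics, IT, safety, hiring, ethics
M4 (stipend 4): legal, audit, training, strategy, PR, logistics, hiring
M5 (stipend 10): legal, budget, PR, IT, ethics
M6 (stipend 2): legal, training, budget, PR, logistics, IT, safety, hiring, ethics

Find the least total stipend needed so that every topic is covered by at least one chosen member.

6

M4, M6 cover every topic at stipend 4 + 2 = 6.
Any cover uses at least 2 members; among all covering selections none totals below 6.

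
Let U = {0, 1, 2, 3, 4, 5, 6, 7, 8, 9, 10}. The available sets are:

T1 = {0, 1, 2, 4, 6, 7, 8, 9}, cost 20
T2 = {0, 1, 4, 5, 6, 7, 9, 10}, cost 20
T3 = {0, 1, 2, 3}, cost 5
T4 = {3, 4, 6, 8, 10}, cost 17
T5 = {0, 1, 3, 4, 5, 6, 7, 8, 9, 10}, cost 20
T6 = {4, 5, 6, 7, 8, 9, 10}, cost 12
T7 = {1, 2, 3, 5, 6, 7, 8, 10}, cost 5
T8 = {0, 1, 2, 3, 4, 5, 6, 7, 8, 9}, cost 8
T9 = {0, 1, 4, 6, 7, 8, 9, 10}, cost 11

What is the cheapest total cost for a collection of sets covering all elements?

T7, T8 cover every element at cost 5 + 8 = 13.
Any cover uses at least 2 sets; among all covering selections none totals below 13.

13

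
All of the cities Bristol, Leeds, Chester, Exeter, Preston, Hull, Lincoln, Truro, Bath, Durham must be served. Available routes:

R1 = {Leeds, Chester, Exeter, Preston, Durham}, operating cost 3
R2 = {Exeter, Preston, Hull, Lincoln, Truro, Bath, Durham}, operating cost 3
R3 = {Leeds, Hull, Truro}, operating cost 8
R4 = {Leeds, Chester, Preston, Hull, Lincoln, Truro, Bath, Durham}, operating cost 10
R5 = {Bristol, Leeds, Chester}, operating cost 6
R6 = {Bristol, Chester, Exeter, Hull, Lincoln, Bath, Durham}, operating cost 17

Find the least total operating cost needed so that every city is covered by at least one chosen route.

9

R2, R5 cover every city at operating cost 3 + 6 = 9.
Any cover uses at least 2 routes; among all covering selections none totals below 9.
Greedy by coverage-per-operating cost would pick R2, R1, R5 for 12 — worse than the optimum 9.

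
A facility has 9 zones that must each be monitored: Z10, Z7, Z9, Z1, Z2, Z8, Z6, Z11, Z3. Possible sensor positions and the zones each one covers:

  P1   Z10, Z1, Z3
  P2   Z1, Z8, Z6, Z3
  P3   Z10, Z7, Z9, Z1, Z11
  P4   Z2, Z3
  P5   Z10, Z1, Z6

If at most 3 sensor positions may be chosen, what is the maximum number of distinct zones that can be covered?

Choosing P2, P3, P4 covers {Z10, Z7, Z9, Z1, Z2, Z8, Z6, Z11, Z3} — 9 zones.
That is all 9 zones.

9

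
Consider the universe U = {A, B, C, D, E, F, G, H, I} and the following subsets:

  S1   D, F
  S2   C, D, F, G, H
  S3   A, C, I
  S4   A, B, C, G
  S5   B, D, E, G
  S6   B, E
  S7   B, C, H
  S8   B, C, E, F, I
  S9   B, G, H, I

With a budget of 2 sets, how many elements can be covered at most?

8

Choosing S2, S8 covers {B, C, D, E, F, G, H, I} — 8 elements.
No choice of 2 sets does better; here A is left uncovered.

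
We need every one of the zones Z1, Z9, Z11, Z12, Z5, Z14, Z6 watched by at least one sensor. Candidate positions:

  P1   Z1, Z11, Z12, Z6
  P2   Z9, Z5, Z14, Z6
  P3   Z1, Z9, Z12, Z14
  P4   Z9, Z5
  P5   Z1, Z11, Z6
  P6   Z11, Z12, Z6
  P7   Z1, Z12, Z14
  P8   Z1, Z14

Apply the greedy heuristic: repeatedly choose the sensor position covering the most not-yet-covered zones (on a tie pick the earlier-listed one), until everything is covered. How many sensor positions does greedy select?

2

Pick 1: P1 covers 4 new zones (Z1, Z11, Z12, Z6).
Pick 2: P2 covers 3 new zones (Z9, Z5, Z14).
Greedy uses 2 sensor positions.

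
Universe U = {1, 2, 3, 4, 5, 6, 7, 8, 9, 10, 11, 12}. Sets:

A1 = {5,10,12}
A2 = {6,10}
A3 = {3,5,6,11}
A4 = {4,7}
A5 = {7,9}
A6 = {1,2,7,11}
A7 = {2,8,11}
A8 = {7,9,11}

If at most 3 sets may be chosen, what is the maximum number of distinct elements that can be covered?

9

Choosing A1, A3, A6 covers {1, 2, 3, 5, 6, 7, 10, 11, 12} — 9 elements.
No choice of 3 sets does better; here 4, 8, 9 are left uncovered.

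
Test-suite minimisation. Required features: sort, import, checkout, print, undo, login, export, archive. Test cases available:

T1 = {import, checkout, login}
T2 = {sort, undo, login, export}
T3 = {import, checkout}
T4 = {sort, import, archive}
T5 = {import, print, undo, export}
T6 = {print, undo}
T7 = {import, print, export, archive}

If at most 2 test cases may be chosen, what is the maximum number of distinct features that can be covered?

7

Choosing T2, T7 covers {sort, import, print, undo, login, export, archive} — 7 features.
No choice of 2 test cases does better; here checkout is left uncovered.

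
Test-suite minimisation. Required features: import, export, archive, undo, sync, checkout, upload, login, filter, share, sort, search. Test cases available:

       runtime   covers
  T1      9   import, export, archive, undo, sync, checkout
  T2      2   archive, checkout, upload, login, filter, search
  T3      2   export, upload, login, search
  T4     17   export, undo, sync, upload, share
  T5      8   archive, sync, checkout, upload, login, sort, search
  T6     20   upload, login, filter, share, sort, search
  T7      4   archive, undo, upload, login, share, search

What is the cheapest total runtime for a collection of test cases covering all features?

23

T1, T2, T5, T7 cover every feature at runtime 9 + 2 + 8 + 4 = 23.
Any cover uses at least 2 test cases; among all covering selections none totals below 23.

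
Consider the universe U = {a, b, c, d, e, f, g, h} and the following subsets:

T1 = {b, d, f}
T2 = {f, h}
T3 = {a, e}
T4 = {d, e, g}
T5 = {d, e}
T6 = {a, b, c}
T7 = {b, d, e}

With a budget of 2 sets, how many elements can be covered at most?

6

Choosing T4, T6 covers {a, b, c, d, e, g} — 6 elements.
No choice of 2 sets does better; here f, h are left uncovered.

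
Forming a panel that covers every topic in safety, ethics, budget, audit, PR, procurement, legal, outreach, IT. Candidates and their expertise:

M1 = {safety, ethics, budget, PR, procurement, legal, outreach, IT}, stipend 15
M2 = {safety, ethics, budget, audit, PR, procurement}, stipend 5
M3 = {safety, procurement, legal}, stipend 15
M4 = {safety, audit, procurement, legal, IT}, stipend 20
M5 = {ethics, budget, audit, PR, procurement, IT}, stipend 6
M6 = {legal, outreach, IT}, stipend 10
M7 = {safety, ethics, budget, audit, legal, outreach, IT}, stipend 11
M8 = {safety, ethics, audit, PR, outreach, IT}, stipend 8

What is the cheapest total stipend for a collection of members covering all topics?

M2, M6 cover every topic at stipend 5 + 10 = 15.
Any cover uses at least 2 members; among all covering selections none totals below 15.

15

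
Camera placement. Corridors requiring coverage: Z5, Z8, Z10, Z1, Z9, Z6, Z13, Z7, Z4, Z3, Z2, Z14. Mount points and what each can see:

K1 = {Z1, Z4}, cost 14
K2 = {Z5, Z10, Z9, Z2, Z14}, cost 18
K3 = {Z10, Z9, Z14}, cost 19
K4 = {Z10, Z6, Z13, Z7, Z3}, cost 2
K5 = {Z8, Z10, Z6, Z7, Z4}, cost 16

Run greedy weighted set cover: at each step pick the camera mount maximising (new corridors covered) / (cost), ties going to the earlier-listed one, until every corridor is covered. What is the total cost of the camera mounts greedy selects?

50

Pick 1: K4 adds 5 new (Z10, Z6, Z13, Z7, Z3) at cost 2 (ratio 5/2).
Pick 2: K2 adds 4 new (Z5, Z9, Z2, Z14) at cost 18 (ratio 4/18).
Pick 3: K1 adds 2 new (Z1, Z4) at cost 14 (ratio 2/14).
Pick 4: K5 adds 1 new (Z8) at cost 16 (ratio 1/16).
Greedy total cost: 2 + 18 + 14 + 16 = 50.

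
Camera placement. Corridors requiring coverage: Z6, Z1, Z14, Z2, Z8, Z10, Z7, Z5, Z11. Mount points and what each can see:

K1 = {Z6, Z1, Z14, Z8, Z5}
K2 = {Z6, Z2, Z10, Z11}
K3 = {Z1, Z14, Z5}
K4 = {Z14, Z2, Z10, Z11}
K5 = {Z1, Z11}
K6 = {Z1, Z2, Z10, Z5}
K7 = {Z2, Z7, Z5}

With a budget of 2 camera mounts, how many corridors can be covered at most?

8

Choosing K1, K2 covers {Z6, Z1, Z14, Z2, Z8, Z10, Z5, Z11} — 8 corridors.
No choice of 2 camera mounts does better; here Z7 is left uncovered.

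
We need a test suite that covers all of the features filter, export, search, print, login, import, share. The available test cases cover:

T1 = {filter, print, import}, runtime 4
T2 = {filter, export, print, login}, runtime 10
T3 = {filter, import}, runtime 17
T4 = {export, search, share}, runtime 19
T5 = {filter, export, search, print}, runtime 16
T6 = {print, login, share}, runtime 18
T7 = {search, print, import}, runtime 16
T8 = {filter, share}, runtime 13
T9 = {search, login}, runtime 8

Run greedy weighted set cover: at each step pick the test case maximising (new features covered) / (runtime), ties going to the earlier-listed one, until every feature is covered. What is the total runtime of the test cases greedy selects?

31

Pick 1: T1 adds 3 new (filter, print, import) at runtime 4 (ratio 3/4).
Pick 2: T9 adds 2 new (search, login) at runtime 8 (ratio 2/8).
Pick 3: T4 adds 2 new (export, share) at runtime 19 (ratio 2/19).
Greedy total runtime: 4 + 8 + 19 = 31.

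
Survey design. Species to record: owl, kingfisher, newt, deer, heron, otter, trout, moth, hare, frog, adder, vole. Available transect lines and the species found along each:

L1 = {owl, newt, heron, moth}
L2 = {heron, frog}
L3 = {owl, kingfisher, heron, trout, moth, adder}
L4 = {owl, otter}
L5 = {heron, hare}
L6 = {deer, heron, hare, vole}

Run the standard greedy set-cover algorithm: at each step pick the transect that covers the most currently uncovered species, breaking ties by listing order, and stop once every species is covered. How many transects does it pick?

5

Pick 1: L3 covers 6 new species (owl, kingfisher, heron, trout, moth, adder).
Pick 2: L6 covers 3 new species (deer, hare, vole).
Pick 3: L1 covers 1 new species (newt).
Pick 4: L2 covers 1 new species (frog).
Pick 5: L4 covers 1 new species (otter).
Greedy uses 5 transects.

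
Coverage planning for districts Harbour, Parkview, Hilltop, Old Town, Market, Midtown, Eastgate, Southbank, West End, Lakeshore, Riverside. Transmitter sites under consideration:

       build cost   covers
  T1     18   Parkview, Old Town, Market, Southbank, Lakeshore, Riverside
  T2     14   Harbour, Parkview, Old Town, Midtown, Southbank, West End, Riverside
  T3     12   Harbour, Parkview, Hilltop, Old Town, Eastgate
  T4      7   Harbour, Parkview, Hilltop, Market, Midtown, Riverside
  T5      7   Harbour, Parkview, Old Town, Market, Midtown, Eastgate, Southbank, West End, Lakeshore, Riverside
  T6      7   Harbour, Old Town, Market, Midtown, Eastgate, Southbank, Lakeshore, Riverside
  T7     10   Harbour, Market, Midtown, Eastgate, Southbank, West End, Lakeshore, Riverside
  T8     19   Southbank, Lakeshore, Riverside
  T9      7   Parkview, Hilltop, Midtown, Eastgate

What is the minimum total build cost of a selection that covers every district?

T4, T5 cover every district at build cost 7 + 7 = 14.
Any cover uses at least 2 transmitter sites; among all covering selections none totals below 14.

14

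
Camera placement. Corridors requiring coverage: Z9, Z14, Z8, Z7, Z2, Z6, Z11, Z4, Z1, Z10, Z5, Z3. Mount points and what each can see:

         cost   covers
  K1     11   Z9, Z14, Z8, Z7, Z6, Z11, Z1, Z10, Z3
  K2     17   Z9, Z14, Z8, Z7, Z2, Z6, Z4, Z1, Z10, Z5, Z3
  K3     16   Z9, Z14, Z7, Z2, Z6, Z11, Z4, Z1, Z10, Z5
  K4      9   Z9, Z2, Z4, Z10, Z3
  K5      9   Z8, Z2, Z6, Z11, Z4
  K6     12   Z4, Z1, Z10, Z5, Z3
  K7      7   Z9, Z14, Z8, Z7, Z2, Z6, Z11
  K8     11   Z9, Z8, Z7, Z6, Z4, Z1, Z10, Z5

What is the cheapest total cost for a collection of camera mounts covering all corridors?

K6, K7 cover every corridor at cost 12 + 7 = 19.
Any cover uses at least 2 camera mounts; among all covering selections none totals below 19.

19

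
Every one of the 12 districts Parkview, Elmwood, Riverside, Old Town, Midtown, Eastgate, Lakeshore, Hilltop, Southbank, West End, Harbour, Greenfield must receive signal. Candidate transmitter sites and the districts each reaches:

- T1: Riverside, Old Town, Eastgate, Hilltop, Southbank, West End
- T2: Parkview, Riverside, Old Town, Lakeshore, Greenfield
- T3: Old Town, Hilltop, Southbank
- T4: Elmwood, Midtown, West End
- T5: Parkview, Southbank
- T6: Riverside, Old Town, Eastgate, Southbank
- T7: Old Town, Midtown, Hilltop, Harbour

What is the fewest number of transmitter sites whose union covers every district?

4

T1, T2, T4, T7 together cover {Parkview, Elmwood, Riverside, Old Town, Midtown, Eastgate, Lakeshore, Hilltop, Southbank, West End, Harbour, Greenfield} — every district.
No 3 of the 7 transmitter sites cover everything (all 35 triples fall short), so 4 is minimum.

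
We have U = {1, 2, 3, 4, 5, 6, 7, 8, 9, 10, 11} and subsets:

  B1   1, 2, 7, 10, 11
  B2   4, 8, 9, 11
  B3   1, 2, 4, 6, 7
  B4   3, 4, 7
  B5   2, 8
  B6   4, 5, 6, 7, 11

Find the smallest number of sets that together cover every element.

B1, B2, B4, B6 together cover {1, 2, 3, 4, 5, 6, 7, 8, 9, 10, 11} — every element.
No 3 of the 6 sets cover everything (all 20 triples fall short), so 4 is minimum.

4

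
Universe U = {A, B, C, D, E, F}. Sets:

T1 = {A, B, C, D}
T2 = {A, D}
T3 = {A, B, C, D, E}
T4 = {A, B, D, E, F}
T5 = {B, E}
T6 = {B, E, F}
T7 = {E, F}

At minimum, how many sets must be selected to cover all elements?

2

T1, T4 together cover {A, B, C, D, E, F} — every element.
No single set contains all 6 elements, so 2 is optimal.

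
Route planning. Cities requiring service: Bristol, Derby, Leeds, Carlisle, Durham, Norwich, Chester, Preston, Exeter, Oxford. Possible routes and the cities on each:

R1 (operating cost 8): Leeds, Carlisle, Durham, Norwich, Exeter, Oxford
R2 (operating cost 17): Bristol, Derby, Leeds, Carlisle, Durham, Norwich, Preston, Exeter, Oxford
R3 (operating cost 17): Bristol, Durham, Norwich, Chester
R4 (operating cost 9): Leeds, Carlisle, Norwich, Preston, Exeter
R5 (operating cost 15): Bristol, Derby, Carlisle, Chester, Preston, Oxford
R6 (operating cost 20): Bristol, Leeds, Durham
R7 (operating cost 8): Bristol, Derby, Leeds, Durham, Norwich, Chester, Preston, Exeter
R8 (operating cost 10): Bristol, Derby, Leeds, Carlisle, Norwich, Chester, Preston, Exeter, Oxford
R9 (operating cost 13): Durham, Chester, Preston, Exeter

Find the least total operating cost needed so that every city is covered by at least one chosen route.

16

R1, R7 cover every city at operating cost 8 + 8 = 16.
Any cover uses at least 2 routes; among all covering selections none totals below 16.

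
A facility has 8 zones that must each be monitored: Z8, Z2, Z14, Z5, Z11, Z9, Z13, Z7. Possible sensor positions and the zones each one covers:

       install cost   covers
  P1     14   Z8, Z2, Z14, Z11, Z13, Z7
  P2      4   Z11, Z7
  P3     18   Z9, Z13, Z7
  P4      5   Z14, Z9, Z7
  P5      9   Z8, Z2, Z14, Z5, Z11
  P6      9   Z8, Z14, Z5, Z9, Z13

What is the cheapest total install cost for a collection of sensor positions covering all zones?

P2, P5, P6 cover every zone at install cost 4 + 9 + 9 = 22.
Any cover uses at least 2 sensor positions; among all covering selections none totals below 22.

22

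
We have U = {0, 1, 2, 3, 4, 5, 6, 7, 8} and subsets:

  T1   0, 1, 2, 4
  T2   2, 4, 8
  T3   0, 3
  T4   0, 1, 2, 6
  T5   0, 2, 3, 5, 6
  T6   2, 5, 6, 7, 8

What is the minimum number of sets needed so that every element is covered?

3

T1, T3, T6 together cover {0, 1, 2, 3, 4, 5, 6, 7, 8} — every element.
No 2 of the 6 sets cover everything (all 15 pairs fall short), so 3 is minimum.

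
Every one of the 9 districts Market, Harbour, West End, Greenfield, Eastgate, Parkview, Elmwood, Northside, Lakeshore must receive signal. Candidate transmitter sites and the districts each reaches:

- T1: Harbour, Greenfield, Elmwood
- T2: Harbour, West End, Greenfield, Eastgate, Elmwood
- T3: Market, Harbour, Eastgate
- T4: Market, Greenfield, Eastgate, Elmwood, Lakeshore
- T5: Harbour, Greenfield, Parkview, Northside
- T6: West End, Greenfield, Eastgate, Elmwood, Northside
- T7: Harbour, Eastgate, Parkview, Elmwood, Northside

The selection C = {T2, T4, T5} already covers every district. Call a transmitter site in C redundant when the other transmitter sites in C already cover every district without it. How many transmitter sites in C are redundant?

Drop T2: West End uncovered — not redundant.
Drop T4: Market, Lakeshore uncovered — not redundant.
Drop T5: Parkview, Northside uncovered — not redundant.
None of the transmitter sites in C is redundant.

0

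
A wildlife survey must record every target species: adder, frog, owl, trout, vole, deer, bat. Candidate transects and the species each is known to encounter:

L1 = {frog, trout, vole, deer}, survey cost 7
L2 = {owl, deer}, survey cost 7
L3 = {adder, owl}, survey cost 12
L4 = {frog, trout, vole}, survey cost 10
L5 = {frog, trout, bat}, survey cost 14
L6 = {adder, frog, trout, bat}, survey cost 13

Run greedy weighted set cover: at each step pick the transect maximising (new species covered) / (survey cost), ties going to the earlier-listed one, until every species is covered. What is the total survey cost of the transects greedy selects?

32

Pick 1: L1 adds 4 new (frog, trout, vole, deer) at survey cost 7 (ratio 4/7).
Pick 2: L3 adds 2 new (adder, owl) at survey cost 12 (ratio 2/12).
Pick 3: L6 adds 1 new (bat) at survey cost 13 (ratio 1/13).
Greedy total survey cost: 7 + 12 + 13 = 32. (The true optimum is 27, so greedy overshoots here.)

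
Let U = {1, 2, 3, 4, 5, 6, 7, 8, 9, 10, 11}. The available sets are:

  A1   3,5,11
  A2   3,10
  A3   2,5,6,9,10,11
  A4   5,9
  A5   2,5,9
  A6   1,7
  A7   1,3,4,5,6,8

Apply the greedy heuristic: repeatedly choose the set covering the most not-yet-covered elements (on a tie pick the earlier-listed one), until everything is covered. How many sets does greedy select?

3

Pick 1: A3 covers 6 new elements (2, 5, 6, 9, 10, 11).
Pick 2: A7 covers 4 new elements (1, 3, 4, 8).
Pick 3: A6 covers 1 new elements (7).
Greedy uses 3 sets.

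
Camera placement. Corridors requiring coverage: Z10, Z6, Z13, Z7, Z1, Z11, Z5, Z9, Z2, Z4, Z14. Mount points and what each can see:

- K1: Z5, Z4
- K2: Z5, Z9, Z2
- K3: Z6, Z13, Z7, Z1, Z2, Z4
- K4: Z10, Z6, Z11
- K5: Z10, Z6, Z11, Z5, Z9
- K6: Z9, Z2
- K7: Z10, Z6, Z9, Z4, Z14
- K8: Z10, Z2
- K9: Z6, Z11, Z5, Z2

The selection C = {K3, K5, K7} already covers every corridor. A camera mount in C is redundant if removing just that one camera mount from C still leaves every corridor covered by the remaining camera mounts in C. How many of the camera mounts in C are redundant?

0

Drop K3: Z13, Z7, Z1, Z2 uncovered — not redundant.
Drop K5: Z11, Z5 uncovered — not redundant.
Drop K7: Z14 uncovered — not redundant.
None of the camera mounts in C is redundant.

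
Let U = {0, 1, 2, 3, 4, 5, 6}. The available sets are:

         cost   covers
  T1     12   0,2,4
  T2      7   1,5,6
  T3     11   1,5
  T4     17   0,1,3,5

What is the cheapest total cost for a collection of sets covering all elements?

36

T1, T2, T4 cover every element at cost 12 + 7 + 17 = 36.
Any cover uses at least 3 sets; among all covering selections none totals below 36.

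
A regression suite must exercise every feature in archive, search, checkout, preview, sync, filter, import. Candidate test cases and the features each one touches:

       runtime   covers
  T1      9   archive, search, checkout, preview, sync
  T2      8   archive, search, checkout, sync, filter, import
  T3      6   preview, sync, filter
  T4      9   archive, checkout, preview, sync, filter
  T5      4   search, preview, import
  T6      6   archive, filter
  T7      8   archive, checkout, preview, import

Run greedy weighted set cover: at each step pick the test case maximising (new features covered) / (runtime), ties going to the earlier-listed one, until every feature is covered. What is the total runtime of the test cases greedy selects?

12

Pick 1: T2 adds 6 new (archive, search, checkout, sync, filter, import) at runtime 8 (ratio 6/8).
Pick 2: T5 adds 1 new (preview) at runtime 4 (ratio 1/4).
Greedy total runtime: 8 + 4 = 12.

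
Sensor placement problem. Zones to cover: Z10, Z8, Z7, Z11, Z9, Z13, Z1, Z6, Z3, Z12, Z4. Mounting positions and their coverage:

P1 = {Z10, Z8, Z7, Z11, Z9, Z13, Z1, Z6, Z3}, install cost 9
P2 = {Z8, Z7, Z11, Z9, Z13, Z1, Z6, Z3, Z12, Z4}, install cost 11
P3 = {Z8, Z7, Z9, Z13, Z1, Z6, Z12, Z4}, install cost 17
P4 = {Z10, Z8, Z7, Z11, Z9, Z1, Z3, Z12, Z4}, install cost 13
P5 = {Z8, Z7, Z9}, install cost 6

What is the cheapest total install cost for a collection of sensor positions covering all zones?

P1, P2 cover every zone at install cost 9 + 11 = 20.
Any cover uses at least 2 sensor positions; among all covering selections none totals below 20.

20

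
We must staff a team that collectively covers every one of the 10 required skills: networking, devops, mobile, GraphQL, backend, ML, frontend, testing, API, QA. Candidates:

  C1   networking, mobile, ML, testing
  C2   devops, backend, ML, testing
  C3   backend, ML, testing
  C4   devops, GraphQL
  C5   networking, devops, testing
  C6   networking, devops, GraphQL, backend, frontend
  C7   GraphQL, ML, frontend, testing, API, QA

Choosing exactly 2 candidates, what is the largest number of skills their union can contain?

9

Choosing C6, C7 covers {networking, devops, GraphQL, backend, ML, frontend, testing, API, QA} — 9 skills.
No choice of 2 candidates does better; here mobile is left uncovered.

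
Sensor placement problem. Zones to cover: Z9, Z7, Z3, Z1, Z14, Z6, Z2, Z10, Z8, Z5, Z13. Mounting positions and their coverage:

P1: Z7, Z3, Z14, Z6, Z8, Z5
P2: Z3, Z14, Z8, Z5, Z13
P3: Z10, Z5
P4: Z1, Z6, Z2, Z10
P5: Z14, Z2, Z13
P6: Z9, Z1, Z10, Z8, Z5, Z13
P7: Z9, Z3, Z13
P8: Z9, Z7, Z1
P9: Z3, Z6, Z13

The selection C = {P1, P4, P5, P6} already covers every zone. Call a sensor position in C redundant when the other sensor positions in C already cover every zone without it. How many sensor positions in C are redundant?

2

Drop P1: Z7, Z3 uncovered — not redundant.
Drop P4: the rest still cover every zone — redundant.
Drop P5: the rest still cover every zone — redundant.
Drop P6: Z9 uncovered — not redundant.
2 redundant: P4, P5.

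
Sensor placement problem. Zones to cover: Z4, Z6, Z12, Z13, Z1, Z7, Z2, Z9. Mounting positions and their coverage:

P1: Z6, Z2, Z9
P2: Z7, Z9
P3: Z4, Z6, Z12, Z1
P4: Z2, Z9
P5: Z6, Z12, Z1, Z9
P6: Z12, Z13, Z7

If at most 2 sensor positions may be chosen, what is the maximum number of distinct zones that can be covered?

6

Choosing P1, P3 covers {Z4, Z6, Z12, Z1, Z2, Z9} — 6 zones.
No choice of 2 sensor positions does better; here Z13, Z7 are left uncovered.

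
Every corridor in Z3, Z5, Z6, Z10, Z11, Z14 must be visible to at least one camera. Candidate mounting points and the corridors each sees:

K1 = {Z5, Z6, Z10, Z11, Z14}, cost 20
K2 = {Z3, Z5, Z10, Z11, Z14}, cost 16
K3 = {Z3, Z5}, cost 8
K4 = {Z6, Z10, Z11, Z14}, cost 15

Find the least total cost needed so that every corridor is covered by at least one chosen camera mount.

23

K3, K4 cover every corridor at cost 8 + 15 = 23.
Any cover uses at least 2 camera mounts; among all covering selections none totals below 23.
Greedy by coverage-per-cost would pick K2, K4 for 31 — worse than the optimum 23.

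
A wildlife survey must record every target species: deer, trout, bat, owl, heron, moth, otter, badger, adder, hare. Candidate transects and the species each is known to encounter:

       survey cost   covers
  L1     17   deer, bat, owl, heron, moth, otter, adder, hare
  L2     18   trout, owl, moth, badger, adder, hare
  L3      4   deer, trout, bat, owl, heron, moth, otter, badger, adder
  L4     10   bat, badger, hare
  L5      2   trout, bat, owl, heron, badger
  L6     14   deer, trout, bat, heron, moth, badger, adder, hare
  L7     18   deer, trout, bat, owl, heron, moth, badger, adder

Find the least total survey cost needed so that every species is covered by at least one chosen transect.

14

L3, L4 cover every species at survey cost 4 + 10 = 14.
Any cover uses at least 2 transects; among all covering selections none totals below 14.
Greedy by coverage-per-survey cost would pick L5, L3, L4 for 16 — worse than the optimum 14.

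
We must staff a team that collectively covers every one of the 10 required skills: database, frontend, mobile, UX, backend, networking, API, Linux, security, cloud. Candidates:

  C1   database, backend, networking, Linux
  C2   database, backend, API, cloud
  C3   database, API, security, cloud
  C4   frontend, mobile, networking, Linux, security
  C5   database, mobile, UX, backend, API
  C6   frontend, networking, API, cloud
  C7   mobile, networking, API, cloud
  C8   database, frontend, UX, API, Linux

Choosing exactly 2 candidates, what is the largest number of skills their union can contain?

9

Choosing C2, C4 covers {database, frontend, mobile, backend, networking, API, Linux, security, cloud} — 9 skills.
No choice of 2 candidates does better; here UX is left uncovered.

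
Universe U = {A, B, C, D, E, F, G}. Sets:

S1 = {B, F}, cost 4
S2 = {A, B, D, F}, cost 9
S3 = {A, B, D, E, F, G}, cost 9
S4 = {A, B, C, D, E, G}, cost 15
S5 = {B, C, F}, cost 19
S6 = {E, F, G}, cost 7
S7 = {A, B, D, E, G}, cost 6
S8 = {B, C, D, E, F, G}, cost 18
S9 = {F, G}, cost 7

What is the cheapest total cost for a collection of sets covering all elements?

S1, S4 cover every element at cost 4 + 15 = 19.
Any cover uses at least 2 sets; among all covering selections none totals below 19.
Greedy by coverage-per-cost would pick S7, S1, S4 for 25 — worse than the optimum 19.

19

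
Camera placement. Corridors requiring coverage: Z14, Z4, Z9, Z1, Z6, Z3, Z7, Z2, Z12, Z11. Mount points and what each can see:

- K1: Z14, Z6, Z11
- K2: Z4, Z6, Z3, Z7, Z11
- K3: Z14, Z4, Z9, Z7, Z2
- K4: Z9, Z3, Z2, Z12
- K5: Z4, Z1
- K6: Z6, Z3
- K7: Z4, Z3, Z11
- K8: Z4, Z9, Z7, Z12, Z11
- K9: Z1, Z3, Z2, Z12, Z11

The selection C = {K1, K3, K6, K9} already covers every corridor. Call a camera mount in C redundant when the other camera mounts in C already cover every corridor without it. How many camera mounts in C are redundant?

Drop K1: the rest still cover every corridor — redundant.
Drop K3: Z4, Z9, Z7 uncovered — not redundant.
Drop K6: the rest still cover every corridor — redundant.
Drop K9: Z1, Z12 uncovered — not redundant.
2 redundant: K1, K6.

2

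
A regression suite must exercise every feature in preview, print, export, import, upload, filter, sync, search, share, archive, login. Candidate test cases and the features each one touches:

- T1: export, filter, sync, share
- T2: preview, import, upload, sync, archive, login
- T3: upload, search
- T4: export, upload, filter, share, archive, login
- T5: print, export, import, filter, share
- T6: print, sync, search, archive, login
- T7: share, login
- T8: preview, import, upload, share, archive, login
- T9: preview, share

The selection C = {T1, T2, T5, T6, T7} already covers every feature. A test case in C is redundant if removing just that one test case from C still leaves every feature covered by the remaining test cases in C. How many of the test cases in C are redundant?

3

Drop T1: the rest still cover every feature — redundant.
Drop T2: preview, upload uncovered — not redundant.
Drop T5: the rest still cover every feature — redundant.
Drop T6: search uncovered — not redundant.
Drop T7: the rest still cover every feature — redundant.
3 redundant: T1, T5, T7.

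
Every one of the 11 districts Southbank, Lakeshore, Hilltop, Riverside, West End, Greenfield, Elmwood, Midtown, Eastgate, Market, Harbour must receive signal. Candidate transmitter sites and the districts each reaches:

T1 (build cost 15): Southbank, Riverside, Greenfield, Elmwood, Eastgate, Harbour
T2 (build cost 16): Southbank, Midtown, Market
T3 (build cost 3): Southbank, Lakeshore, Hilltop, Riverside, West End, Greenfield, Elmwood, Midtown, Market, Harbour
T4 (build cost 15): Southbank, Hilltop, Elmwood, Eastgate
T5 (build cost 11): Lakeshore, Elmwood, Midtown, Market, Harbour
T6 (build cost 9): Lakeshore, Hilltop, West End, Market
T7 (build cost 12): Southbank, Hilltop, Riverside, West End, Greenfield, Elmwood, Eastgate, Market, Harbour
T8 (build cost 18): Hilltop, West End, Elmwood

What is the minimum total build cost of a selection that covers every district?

T3, T7 cover every district at build cost 3 + 12 = 15.
Any cover uses at least 2 transmitter sites; among all covering selections none totals below 15.

15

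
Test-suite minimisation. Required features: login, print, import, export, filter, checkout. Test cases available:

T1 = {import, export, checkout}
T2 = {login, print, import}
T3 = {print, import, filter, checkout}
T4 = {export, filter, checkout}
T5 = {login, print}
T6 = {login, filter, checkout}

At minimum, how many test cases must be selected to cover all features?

2

T2, T4 together cover {login, print, import, export, filter, checkout} — every feature.
No single test case contains all 6 features, so 2 is optimal.
Greedy (largest uncovered first) would take T3, T1, T2 — 3 test cases — but 2 suffice.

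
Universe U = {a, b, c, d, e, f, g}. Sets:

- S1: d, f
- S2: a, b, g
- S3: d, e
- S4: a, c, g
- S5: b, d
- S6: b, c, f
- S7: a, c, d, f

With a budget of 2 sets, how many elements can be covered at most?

6

Choosing S2, S7 covers {a, b, c, d, f, g} — 6 elements.
No choice of 2 sets does better; here e is left uncovered.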